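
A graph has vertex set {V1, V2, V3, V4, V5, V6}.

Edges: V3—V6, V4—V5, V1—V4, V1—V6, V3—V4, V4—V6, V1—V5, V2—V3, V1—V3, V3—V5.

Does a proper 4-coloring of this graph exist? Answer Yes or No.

The chromatic number is 4. V1, V3, V4, V5 form a clique, so at least 4 colors are needed.
4 colors suffice: color 1 → {V3}; color 2 → {V2, V4}; color 3 → {V1}; color 4 → {V5, V6}.
That is already a proper 4-coloring.

Yes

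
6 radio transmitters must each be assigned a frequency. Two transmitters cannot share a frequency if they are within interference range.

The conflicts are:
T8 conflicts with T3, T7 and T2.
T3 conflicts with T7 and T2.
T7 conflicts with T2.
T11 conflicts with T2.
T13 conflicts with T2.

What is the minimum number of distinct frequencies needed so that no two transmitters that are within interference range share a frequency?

4

T8, T3, T7, T2 pairwise conflict, so at least 4 frequencies are needed.
4 frequencies suffice: frequency 1 → {T2}; frequency 2 → {T8, T11, T13}; frequency 3 → {T7}; frequency 4 → {T3}. No two conflicting transmitters share a frequency.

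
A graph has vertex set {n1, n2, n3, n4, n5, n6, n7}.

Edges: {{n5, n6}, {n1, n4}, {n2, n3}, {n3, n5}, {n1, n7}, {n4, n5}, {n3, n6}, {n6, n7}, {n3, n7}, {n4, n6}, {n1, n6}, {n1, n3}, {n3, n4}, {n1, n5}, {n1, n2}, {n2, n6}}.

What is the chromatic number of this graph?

5

n1, n3, n4, n5, n6 are mutually adjacent (a clique of size 5), so at least 5 colors are needed.
5 colors suffice: color 1 → {n6}; color 2 → {n3}; color 3 → {n1}; color 4 → {n2, n4, n7}; color 5 → {n5}. No two adjacent vertices share a color.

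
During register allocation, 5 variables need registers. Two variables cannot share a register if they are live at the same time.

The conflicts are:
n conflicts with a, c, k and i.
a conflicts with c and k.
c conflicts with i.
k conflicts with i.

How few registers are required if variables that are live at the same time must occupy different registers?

n, k, i all conflict with each other, so at least 3 registers are needed.
3 registers suffice: register 1 → {n}; register 2 → {a, i}; register 3 → {c, k}. Each listed conflict is separated.

3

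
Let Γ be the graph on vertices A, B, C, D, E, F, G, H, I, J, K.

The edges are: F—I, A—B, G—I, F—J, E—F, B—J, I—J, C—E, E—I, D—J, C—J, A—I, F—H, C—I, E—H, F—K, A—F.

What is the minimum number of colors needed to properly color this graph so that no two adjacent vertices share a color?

3

E, F, H form a triangle, so at least 3 colors are needed.
A valid assignment using 3 colors: A=green, B=red, C=red, D=red, E=green, F=red, G=red, H=blue, I=blue, J=green, K=blue. No two adjacent vertices share a color.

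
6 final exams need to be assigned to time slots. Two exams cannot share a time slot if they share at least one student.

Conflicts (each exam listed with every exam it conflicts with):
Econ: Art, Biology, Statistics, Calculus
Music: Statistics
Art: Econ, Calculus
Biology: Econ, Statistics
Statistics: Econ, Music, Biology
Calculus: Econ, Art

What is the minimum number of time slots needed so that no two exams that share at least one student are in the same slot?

3

Econ, Biology, Statistics are mutually in conflict, so at least 3 time slots are needed.
3 time slots suffice: time slot 1 → {Econ, Music}; time slot 2 → {Statistics, Calculus}; time slot 3 → {Art, Biology}. Each listed conflict is separated.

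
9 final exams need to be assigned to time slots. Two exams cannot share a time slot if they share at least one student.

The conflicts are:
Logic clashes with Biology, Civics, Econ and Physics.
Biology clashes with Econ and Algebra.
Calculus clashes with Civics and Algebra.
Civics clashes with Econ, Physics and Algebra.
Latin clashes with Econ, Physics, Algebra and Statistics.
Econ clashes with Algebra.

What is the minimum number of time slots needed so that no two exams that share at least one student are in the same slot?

3

Latin, Econ, Algebra pairwise conflict, so at least 3 time slots are needed.
3 time slots suffice: Logic=1, Biology=3, Calculus=2, Civics=3, Latin=3, Econ=2, Physics=2, Algebra=1, Statistics=1. No two conflicting exams share a time slot.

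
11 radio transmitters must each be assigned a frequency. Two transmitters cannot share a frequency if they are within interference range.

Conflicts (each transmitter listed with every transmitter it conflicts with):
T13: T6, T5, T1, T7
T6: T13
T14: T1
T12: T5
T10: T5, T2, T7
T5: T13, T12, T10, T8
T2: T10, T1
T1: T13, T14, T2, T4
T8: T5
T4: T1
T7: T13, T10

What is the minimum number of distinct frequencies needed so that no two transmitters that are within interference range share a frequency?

3

The cycle T2-T10-T5-T13-T1-T2 has odd length 5, so it cannot be 2-colored; at least 3 frequencies are needed.
3 frequencies suffice: frequency 1 → {T6, T5, T1, T7}; frequency 2 → {T13, T14, T12, T10, T8, T4}; frequency 3 → {T2}. Every pair that conflicts lands in different frequencies.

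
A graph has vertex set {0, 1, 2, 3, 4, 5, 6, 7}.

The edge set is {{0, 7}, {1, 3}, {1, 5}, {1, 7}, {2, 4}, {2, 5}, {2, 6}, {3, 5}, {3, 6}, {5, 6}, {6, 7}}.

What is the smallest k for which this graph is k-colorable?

3

2, 5, 6 are pairwise adjacent, so at least 3 colors are needed.
3 colors suffice: 0=a, 1=a, 2=c, 3=c, 4=a, 5=b, 6=a, 7=b. No two adjacent vertices share a color.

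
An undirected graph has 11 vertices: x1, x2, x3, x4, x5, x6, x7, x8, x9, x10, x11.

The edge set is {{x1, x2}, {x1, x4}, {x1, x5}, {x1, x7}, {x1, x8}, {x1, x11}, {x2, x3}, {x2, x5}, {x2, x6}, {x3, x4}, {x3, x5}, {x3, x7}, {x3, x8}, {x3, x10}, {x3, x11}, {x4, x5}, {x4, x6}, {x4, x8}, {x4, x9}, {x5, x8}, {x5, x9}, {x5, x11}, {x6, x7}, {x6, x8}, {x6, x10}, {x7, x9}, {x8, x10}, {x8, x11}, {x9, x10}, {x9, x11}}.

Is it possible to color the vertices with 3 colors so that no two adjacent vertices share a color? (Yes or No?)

No

x1, x4, x5, x8 are mutually adjacent (a clique of size 4), so at least 4 colors are needed.
So 3 colors are not enough.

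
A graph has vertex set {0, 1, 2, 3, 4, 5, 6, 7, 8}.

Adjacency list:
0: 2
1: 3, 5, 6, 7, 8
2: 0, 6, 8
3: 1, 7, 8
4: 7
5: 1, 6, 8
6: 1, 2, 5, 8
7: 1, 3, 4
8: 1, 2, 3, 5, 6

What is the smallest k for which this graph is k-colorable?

4

1, 5, 6, 8 are pairwise adjacent (a clique of size 4), so at least 4 colors are needed.
4 colors suffice: color red → {1, 2, 4}; color blue → {0, 7, 8}; color green → {3, 6}; color yellow → {5}. No two adjacent vertices share a color.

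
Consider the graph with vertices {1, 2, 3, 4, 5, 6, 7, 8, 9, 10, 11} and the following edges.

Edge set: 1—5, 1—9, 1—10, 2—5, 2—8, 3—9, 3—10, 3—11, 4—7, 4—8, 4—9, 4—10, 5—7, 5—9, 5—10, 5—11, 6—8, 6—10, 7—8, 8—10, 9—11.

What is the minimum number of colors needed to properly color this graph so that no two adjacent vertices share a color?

3

1, 5, 10 are mutually adjacent, so at least 3 colors are needed.
3 colors suffice: color a → {2, 7, 9, 10}; color b → {3, 5, 8}; color c → {1, 4, 6, 11}. No two adjacent vertices share a color.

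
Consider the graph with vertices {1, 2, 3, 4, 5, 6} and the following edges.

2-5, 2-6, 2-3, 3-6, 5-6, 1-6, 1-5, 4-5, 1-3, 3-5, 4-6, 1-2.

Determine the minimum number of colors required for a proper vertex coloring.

1, 2, 3, 5, 6 are mutually adjacent (a clique of size 5), so at least 5 colors are needed.
5 colors suffice: 1=green, 2=yellow, 3=purple, 4=green, 5=red, 6=blue. Each edge has distinct colors on its endpoints.

5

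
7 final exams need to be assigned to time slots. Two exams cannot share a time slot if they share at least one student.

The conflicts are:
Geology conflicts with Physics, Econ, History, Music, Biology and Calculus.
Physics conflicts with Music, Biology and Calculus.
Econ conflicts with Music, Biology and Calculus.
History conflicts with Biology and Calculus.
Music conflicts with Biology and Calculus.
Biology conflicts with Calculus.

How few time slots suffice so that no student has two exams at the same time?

5

Geology, Physics, Music, Biology, Calculus are mutually in conflict, so at least 5 time slots are needed.
A valid assignment using 5 time slots: Geology=1, Physics=5, Econ=5, History=4, Music=4, Biology=2, Calculus=3. Each listed conflict is separated.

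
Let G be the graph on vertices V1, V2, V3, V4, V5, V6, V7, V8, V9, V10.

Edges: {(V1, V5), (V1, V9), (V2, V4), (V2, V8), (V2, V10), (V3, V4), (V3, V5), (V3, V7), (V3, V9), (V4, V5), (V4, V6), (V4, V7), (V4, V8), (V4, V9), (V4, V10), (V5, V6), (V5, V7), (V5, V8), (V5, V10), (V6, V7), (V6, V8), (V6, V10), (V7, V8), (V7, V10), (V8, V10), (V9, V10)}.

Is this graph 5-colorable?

No

V4, V5, V6, V7, V8, V10 are mutually adjacent (a clique of size 6), so at least 6 colors are needed.
So 5 colors are not enough.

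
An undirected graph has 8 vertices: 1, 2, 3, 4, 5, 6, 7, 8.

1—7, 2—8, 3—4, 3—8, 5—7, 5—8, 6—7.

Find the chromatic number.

2

1 and 7 are adjacent, so at least 2 colors are needed.
2 colors suffice: 1=blue, 2=blue, 3=blue, 4=red, 5=blue, 6=blue, 7=red, 8=red. No two adjacent vertices share a color.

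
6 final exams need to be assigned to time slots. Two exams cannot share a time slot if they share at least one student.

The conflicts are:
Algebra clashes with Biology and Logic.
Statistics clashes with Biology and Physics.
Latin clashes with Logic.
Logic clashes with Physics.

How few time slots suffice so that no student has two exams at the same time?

The cycle Biology-Algebra-Logic-Physics-Statistics-Biology has odd length 5, so it cannot be 2-colored; at least 3 time slots are needed.
3 time slots suffice: time slot 1 → {Statistics, Logic}; time slot 2 → {Algebra, Latin, Physics}; time slot 3 → {Biology}. Each listed conflict is separated.

3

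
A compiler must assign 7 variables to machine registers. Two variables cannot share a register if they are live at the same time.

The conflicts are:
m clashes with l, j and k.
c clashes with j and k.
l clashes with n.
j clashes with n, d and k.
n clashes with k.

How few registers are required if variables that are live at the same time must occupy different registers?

j, n, k all conflict with each other, so at least 3 registers are needed.
A valid assignment using 3 registers: m=3, c=3, l=1, j=1, n=3, d=2, k=2. No two conflicting variables share a register.

3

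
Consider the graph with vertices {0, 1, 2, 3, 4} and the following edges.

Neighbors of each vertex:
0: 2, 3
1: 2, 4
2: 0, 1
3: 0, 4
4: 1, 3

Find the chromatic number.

3

The cycle 0-3-4-1-2-0 has odd length 5, so it cannot be 2-colored; at least 3 colors are needed.
One proper 3-coloring: 0=green, 1=blue, 2=red, 3=blue, 4=red. Each edge has distinct colors on its endpoints.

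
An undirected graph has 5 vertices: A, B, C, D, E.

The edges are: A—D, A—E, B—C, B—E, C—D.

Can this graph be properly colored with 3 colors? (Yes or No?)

The chromatic number is 3. The cycle B-C-D-A-E-B has odd length 5, so it cannot be 2-colored; at least 3 colors are needed.
3 colors suffice: A=green, B=red, C=blue, D=red, E=blue.
That is already a proper 3-coloring.

Yes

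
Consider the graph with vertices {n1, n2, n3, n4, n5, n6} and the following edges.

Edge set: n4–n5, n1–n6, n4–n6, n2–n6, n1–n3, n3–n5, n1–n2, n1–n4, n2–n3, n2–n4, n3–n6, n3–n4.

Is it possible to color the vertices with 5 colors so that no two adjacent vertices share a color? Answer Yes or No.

The chromatic number is 5. n1, n2, n3, n4, n6 are pairwise adjacent (a clique of size 5), so at least 5 colors are needed.
5 colors suffice: color red → {n3}; color blue → {n4}; color green → {n5, n6}; color yellow → {n1}; color purple → {n2}.
That is already a proper 5-coloring.

Yes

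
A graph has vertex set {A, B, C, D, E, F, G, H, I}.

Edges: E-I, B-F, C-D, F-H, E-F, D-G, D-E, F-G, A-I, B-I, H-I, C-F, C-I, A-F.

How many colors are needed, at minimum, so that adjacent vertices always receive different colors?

2

H and I are adjacent, so at least 2 colors are needed.
2 colors suffice: color 1 → {D, F, I}; color 2 → {A, B, C, E, G, H}. No two adjacent vertices share a color.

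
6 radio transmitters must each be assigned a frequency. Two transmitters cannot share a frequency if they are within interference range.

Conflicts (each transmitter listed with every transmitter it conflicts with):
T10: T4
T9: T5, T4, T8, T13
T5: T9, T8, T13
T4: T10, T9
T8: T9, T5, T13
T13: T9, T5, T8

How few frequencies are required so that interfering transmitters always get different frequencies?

4

T9, T5, T8, T13 pairwise conflict, so at least 4 frequencies are needed.
4 frequencies suffice: frequency 1 → {T10, T9}; frequency 2 → {T5, T4}; frequency 3 → {T13}; frequency 4 → {T8}. Every pair that conflicts lands in different frequencies.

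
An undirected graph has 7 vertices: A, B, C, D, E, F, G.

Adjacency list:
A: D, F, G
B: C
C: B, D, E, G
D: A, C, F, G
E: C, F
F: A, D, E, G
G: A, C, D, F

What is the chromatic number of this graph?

4

A, D, F, G are pairwise adjacent (a clique of size 4), so at least 4 colors are needed.
4 colors suffice: A=4, B=1, C=2, D=3, E=1, F=2, G=1. Every edge joins two different colors.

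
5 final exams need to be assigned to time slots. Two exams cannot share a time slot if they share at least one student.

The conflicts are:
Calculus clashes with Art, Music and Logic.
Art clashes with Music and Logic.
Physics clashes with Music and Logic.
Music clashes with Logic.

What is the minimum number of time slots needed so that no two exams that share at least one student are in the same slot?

4

Calculus, Art, Music, Logic pairwise conflict, so at least 4 time slots are needed.
A valid assignment using 4 time slots: Calculus=4, Art=3, Physics=3, Music=2, Logic=1. Each listed conflict is separated.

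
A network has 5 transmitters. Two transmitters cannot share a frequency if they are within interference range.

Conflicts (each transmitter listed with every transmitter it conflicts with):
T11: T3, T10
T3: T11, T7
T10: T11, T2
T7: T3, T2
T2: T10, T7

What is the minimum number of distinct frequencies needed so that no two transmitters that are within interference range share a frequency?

The cycle T3-T11-T10-T2-T7-T3 has odd length 5, so it cannot be 2-colored; at least 3 frequencies are needed.
3 frequencies suffice: frequency 1 → {T10, T7}; frequency 2 → {T11, T2}; frequency 3 → {T3}. Each listed conflict is separated.

3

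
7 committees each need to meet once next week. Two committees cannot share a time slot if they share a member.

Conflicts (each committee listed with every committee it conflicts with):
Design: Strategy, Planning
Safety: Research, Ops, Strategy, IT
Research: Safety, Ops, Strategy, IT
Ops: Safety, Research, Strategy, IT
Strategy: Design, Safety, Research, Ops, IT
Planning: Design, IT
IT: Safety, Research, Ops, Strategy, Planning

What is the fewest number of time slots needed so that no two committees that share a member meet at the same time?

5

Safety, Research, Ops, Strategy, IT all conflict with each other, so at least 5 time slots are needed.
A valid assignment using 5 time slots: Design=1, Safety=4, Research=3, Ops=5, Strategy=2, Planning=2, IT=1. No two conflicting committees share a time slot.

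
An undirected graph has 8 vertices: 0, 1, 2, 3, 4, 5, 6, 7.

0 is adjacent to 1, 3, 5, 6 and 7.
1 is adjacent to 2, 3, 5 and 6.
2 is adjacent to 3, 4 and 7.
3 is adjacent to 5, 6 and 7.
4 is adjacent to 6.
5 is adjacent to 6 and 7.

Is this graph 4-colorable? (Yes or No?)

No

0, 1, 3, 5, 6 form a clique, so at least 5 colors are needed.
So 4 colors are not enough.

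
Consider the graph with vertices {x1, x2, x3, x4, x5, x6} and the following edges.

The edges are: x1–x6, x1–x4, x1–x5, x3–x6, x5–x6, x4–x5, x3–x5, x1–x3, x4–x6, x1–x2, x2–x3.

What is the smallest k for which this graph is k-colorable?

4

x1, x3, x5, x6 form a clique, so at least 4 colors are needed.
4 colors suffice: color 1 → {x1}; color 2 → {x2, x5}; color 3 → {x3, x4}; color 4 → {x6}. No two adjacent vertices share a color.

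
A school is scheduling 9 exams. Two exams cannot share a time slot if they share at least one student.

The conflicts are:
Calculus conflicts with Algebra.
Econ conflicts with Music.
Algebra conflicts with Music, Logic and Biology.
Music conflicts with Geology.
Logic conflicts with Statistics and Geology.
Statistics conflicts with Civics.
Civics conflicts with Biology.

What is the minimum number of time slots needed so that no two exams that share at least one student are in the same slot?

3

The cycle Statistics-Civics-Biology-Algebra-Logic-Statistics has odd length 5, so it cannot be 2-colored; at least 3 time slots are needed.
3 time slots suffice: time slot 1 → {Econ, Algebra, Geology, Civics}; time slot 2 → {Calculus, Music, Logic, Biology}; time slot 3 → {Statistics}. Every pair that conflicts lands in different time slots.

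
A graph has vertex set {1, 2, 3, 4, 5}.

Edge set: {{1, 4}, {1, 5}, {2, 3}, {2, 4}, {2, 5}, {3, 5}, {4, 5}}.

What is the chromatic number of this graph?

3

1, 4, 5 form a triangle, so at least 3 colors are needed.
One proper 3-coloring: 1=c, 2=c, 3=b, 4=b, 5=a. Every edge joins two different colors.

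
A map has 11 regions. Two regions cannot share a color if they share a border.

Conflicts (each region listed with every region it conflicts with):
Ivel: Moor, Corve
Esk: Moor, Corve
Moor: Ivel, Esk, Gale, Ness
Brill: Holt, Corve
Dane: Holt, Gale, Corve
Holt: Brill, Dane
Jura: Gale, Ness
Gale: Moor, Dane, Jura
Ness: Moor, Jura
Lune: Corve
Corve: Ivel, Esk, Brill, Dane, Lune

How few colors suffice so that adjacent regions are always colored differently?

3

The cycle Moor-Esk-Corve-Dane-Gale-Moor has odd length 5, so it cannot be 2-colored; at least 3 colors are needed.
3 colors suffice: color 1 → {Moor, Holt, Jura, Corve}; color 2 → {Ivel, Esk, Brill, Dane, Ness, Lune}; color 3 → {Gale}. No two conflicting regions share a color.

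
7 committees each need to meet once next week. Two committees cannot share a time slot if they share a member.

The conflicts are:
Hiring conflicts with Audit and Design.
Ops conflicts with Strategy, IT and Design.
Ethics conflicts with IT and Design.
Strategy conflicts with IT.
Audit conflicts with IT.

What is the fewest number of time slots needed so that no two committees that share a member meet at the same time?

Ops, Strategy, IT all conflict with each other, so at least 3 time slots are needed.
A valid assignment using 3 time slots: Hiring=3, Ops=2, Ethics=2, Strategy=3, Audit=2, IT=1, Design=1. No two conflicting committees share a time slot.

3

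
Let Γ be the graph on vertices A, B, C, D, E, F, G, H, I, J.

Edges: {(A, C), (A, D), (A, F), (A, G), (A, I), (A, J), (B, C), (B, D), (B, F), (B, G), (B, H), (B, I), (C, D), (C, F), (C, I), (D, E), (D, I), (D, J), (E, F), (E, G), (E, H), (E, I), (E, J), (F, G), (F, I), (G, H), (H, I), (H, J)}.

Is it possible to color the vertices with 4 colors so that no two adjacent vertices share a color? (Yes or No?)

The chromatic number is 4. B, C, F, I form a clique, so at least 4 colors are needed.
One proper 4-coloring: A=2, B=2, C=4, D=3, E=2, F=3, G=1, H=3, I=1, J=1.
That is already a proper 4-coloring.

Yes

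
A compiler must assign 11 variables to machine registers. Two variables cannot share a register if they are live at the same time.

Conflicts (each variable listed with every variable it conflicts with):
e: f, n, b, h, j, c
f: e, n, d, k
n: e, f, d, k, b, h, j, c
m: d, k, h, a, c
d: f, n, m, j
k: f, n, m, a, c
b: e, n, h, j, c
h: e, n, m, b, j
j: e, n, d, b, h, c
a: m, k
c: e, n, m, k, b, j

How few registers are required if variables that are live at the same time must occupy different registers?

5

e, n, b, h, j pairwise conflict, so at least 5 registers are needed.
5 registers suffice: register 1 → {n, m}; register 2 → {e, d, k}; register 3 → {f, j, a}; register 4 → {h, c}; register 5 → {b}. Each listed conflict is separated.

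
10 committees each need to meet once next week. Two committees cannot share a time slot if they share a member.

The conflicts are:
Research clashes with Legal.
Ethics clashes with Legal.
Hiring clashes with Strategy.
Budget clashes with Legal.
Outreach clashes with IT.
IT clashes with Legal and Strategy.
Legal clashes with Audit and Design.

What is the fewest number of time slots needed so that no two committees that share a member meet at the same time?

Budget and Legal conflict, so at least 2 time slots are needed.
2 time slots suffice: time slot 1 → {Outreach, Legal, Strategy}; time slot 2 → {Research, Ethics, Hiring, Budget, IT, Audit, Design}. Every pair that conflicts lands in different time slots.

2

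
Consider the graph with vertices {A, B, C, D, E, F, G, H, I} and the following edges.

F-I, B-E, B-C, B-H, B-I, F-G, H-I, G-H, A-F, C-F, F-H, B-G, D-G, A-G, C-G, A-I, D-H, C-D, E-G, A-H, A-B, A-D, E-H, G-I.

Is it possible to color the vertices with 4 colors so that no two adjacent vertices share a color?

A, F, G, H, I are mutually adjacent (a clique of size 5), so at least 5 colors are needed.
So 4 colors are not enough.

No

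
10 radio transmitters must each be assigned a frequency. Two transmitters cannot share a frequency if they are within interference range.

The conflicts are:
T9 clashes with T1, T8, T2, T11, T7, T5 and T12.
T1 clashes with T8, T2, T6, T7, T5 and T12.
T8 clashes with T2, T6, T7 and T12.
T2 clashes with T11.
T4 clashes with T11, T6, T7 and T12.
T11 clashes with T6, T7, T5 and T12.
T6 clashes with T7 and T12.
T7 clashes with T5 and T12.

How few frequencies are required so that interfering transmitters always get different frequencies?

T4, T11, T6, T7, T12 are mutually in conflict, so at least 5 frequencies are needed.
5 frequencies suffice: frequency 1 → {T2, T7}; frequency 2 → {T1, T11}; frequency 3 → {T9, T6}; frequency 4 → {T5, T12}; frequency 5 → {T8, T4}. Each listed conflict is separated.

5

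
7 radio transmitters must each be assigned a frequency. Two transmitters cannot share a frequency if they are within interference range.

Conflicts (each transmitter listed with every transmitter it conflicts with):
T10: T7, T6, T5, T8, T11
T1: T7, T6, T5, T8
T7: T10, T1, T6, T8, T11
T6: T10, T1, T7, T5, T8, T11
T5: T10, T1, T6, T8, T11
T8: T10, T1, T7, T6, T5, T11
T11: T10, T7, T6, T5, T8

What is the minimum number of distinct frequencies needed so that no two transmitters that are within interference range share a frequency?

5

T10, T7, T6, T8, T11 pairwise conflict, so at least 5 frequencies are needed.
5 frequencies suffice: T10=5, T1=4, T7=3, T6=1, T5=3, T8=2, T11=4. Every pair that conflicts lands in different frequencies.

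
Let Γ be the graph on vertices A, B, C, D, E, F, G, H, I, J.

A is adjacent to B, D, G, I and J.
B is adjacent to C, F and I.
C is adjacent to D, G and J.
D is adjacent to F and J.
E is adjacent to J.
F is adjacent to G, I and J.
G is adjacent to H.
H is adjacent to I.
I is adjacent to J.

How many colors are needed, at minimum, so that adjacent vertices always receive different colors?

B, F, I form a triangle, so at least 3 colors are needed.
3 colors suffice: color 1 → {B, G, J}; color 2 → {D, E, I}; color 3 → {A, C, F, H}. Every edge joins two different colors.

3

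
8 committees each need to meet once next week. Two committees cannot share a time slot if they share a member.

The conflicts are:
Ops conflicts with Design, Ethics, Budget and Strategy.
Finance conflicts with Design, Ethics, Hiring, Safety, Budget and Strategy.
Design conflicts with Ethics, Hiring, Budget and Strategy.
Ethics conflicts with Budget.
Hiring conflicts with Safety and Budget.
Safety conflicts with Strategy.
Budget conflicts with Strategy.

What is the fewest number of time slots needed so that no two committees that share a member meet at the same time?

Ops, Design, Budget, Strategy all conflict with each other, so at least 4 time slots are needed.
Using 4 time slots: Ops=3, Finance=3, Design=2, Ethics=4, Hiring=4, Safety=1, Budget=1, Strategy=4. Each listed conflict is separated.

4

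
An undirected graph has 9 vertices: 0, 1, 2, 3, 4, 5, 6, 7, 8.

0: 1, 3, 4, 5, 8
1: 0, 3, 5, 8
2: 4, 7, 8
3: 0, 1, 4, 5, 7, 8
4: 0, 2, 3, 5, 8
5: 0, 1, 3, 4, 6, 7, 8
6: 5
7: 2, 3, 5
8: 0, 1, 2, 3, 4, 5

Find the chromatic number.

0, 3, 4, 5, 8 form a clique, so at least 5 colors are needed.
One proper 5-coloring: 0=purple, 1=yellow, 2=red, 3=blue, 4=yellow, 5=red, 6=blue, 7=green, 8=green. Each edge has distinct colors on its endpoints.

5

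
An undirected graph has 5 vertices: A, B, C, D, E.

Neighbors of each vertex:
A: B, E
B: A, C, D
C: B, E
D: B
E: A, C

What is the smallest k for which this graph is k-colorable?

2

C and E are adjacent, so at least 2 colors are needed.
A valid assignment using 2 colors: A=blue, B=red, C=blue, D=blue, E=red. No two adjacent vertices share a color.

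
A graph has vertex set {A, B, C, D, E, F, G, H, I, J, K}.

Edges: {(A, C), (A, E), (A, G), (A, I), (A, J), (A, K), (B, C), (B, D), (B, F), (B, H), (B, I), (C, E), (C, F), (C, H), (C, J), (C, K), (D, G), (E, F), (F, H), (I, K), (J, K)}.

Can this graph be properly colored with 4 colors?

The chromatic number is 4. A, C, J, K are mutually adjacent (a clique of size 4), so at least 4 colors are needed.
A valid assignment using 4 colors: A=blue, B=blue, C=red, D=red, E=yellow, F=green, G=green, H=yellow, I=red, J=yellow, K=green.
That is already a proper 4-coloring.

Yes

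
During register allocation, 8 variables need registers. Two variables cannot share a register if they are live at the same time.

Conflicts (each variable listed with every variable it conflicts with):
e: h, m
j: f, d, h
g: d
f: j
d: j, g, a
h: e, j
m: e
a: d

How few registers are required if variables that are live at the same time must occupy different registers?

j and d conflict, so at least 2 registers are needed.
2 registers suffice: register 1 → {e, j, g, a}; register 2 → {f, d, h, m}. Every pair that conflicts lands in different registers.

2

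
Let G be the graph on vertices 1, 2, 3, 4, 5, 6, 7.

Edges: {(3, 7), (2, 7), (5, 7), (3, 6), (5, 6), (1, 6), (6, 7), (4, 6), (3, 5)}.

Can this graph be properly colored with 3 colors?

3, 5, 6, 7 are mutually adjacent (a clique of size 4), so at least 4 colors are needed.
So 3 colors are not enough.

No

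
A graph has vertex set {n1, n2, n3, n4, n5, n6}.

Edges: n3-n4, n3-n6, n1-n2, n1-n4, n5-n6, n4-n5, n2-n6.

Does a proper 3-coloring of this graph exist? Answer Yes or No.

Yes

The chromatic number is 3. The cycle n6-n5-n4-n1-n2-n6 has odd length 5, so it cannot be 2-colored; at least 3 colors are needed.
3 colors suffice: n1=G, n2=B, n3=B, n4=R, n5=B, n6=R.
That is already a proper 3-coloring.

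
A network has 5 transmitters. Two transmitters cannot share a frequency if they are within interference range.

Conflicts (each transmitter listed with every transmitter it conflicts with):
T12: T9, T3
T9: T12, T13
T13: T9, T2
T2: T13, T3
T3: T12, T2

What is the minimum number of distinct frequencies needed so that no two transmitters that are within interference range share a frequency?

3

The cycle T2-T13-T9-T12-T3-T2 has odd length 5, so it cannot be 2-colored; at least 3 frequencies are needed.
3 frequencies suffice: frequency 1 → {T9, T2}; frequency 2 → {T13, T3}; frequency 3 → {T12}. Each listed conflict is separated.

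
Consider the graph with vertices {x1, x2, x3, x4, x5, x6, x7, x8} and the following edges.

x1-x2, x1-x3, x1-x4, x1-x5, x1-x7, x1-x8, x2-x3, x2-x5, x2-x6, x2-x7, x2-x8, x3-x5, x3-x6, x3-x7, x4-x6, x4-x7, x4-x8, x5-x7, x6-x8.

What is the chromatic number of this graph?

x1, x2, x3, x5, x7 are mutually adjacent (a clique of size 5), so at least 5 colors are needed.
A valid assignment using 5 colors: x1=B, x2=R, x3=Y, x4=R, x5=P, x6=B, x7=G, x8=G. Each edge has distinct colors on its endpoints.

5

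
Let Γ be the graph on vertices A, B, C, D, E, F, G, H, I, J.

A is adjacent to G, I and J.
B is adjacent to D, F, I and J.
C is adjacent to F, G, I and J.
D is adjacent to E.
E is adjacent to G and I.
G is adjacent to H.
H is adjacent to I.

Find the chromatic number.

2

D and E are adjacent, so at least 2 colors are needed.
2 colors suffice: color 1 → {D, F, G, I, J}; color 2 → {A, B, C, E, H}. No two adjacent vertices share a color.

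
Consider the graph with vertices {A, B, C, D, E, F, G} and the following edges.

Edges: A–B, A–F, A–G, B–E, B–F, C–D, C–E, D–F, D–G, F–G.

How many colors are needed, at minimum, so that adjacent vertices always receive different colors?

A, B, F form a triangle, so at least 3 colors are needed.
3 colors suffice: color 1 → {E, F}; color 2 → {A, D}; color 3 → {B, C, G}. No two adjacent vertices share a color.

3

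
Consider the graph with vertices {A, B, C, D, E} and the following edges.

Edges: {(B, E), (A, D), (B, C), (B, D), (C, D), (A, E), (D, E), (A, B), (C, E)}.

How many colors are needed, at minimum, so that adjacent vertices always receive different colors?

A, B, D, E are pairwise adjacent (a clique of size 4), so at least 4 colors are needed.
One proper 4-coloring: A=4, B=1, C=4, D=3, E=2. Every edge joins two different colors.

4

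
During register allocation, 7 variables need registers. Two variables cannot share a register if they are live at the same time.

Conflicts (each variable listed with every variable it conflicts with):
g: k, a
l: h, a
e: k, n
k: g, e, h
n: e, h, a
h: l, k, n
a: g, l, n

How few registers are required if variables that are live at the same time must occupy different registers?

The cycle g-k-e-n-a-g has odd length 5, so it cannot be 2-colored; at least 3 registers are needed.
A valid assignment using 3 registers: g=3, l=2, e=1, k=2, n=2, h=1, a=1. No two conflicting variables share a register.

3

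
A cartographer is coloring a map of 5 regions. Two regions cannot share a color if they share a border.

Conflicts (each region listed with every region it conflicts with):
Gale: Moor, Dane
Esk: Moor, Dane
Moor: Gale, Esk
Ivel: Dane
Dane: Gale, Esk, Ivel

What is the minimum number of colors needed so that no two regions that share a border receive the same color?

2

Esk and Moor conflict, so at least 2 colors are needed.
One proper 2-coloring: Gale=2, Esk=2, Moor=1, Ivel=2, Dane=1. Each listed conflict is separated.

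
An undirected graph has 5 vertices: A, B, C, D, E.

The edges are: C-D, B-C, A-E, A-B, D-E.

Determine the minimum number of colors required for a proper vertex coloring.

3

The cycle E-A-B-C-D-E has odd length 5, so it cannot be 2-colored; at least 3 colors are needed.
3 colors suffice: color 1 → {B, E}; color 2 → {A, D}; color 3 → {C}. Every edge joins two different colors.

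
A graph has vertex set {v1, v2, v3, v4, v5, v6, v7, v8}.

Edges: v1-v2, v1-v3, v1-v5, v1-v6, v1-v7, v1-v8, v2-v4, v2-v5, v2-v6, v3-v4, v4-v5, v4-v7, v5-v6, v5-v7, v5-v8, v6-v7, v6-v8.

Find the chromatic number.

4

v1, v2, v5, v6 are mutually adjacent (a clique of size 4), so at least 4 colors are needed.
4 colors suffice: color 1 → {v3, v5}; color 2 → {v1, v4}; color 3 → {v6}; color 4 → {v2, v7, v8}. Each edge has distinct colors on its endpoints.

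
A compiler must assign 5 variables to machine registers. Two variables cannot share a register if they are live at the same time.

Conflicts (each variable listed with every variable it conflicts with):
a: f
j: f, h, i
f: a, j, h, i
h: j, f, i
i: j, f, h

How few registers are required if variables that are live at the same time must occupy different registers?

j, f, h, i all conflict with each other, so at least 4 registers are needed.
4 registers suffice: register 1 → {f}; register 2 → {a, h}; register 3 → {j}; register 4 → {i}. Each listed conflict is separated.

4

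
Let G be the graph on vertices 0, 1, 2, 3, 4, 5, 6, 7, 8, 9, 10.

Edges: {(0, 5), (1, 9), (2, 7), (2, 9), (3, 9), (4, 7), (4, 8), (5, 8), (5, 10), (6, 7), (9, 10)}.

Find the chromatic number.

3

The cycle 8-4-7-2-9-10-5-8 has odd length 7, so it cannot be 2-colored; at least 3 colors are needed.
3 colors suffice: color a → {5, 7, 9}; color b → {0, 1, 2, 3, 4, 6, 10}; color c → {8}. Each edge has distinct colors on its endpoints.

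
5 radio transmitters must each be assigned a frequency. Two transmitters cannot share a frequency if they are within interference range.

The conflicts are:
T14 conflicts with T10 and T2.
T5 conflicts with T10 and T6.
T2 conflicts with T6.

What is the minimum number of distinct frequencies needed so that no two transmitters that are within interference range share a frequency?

3

The cycle T5-T6-T2-T14-T10-T5 has odd length 5, so it cannot be 2-colored; at least 3 frequencies are needed.
3 frequencies suffice: frequency 1 → {T5, T2}; frequency 2 → {T14, T6}; frequency 3 → {T10}. No two conflicting transmitters share a frequency.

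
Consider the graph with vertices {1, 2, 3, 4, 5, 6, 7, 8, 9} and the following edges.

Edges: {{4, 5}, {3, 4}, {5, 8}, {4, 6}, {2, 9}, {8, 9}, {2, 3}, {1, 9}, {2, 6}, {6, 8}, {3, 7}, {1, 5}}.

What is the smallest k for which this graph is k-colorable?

4 and 6 are adjacent, so at least 2 colors are needed.
2 colors suffice: color a → {3, 5, 6, 9}; color b → {1, 2, 4, 7, 8}. No two adjacent vertices share a color.

2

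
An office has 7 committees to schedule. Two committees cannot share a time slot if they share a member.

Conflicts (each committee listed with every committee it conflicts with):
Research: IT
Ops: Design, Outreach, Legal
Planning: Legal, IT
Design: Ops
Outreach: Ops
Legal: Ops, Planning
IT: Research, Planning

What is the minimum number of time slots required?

2

Planning and IT conflict, so at least 2 time slots are needed.
2 time slots suffice: Research=1, Ops=1, Planning=1, Design=2, Outreach=2, Legal=2, IT=2. Each listed conflict is separated.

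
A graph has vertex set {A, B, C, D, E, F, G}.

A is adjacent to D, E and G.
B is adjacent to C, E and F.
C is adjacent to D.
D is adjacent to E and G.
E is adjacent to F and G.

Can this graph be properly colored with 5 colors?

Yes

The chromatic number is 4. A, D, E, G are pairwise adjacent (a clique of size 4), so at least 4 colors are needed.
4 colors suffice: color 1 → {C, E}; color 2 → {B, D}; color 3 → {F, G}; color 4 → {A}.
Since 5 ≥ 4, a proper 5-coloring certainly exists.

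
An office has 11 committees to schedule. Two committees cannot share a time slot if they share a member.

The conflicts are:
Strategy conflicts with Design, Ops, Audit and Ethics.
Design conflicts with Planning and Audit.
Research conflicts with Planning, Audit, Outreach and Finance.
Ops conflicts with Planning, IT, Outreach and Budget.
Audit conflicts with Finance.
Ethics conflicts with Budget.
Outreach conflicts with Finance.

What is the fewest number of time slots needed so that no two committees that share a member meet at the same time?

Strategy, Design, Audit all conflict with each other, so at least 3 time slots are needed.
Using 3 time slots: Strategy=3, Design=1, Research=1, Ops=1, Planning=2, Audit=2, IT=2, Ethics=1, Outreach=2, Finance=3, Budget=2. Each listed conflict is separated.

3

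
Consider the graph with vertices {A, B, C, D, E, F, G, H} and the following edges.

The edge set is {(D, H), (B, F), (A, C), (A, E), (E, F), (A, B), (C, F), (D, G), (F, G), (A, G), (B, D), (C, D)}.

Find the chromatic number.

B and F are adjacent, so at least 2 colors are needed.
2 colors suffice: color 1 → {A, D, F}; color 2 → {B, C, E, G, H}. No two adjacent vertices share a color.

2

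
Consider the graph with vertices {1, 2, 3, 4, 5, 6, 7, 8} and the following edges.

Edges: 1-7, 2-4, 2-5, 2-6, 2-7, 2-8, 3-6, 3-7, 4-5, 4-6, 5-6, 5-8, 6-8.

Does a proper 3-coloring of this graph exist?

2, 5, 6, 8 form a clique, so at least 4 colors are needed.
So 3 colors are not enough.

No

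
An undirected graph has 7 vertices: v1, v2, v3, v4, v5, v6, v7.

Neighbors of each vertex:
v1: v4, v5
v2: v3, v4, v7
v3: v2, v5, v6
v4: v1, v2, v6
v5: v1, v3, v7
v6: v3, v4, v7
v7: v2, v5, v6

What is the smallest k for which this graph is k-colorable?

3

The cycle v3-v6-v4-v1-v5-v3 has odd length 5, so it cannot be 2-colored; at least 3 colors are needed.
3 colors suffice: color red → {v3, v4, v7}; color blue → {v2, v5, v6}; color green → {v1}. Each edge has distinct colors on its endpoints.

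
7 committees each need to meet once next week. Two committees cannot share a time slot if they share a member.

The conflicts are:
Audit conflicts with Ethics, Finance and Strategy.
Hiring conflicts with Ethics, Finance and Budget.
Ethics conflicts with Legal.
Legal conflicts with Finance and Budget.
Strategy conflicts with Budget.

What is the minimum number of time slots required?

The cycle Audit-Finance-Hiring-Budget-Strategy-Audit has odd length 5, so it cannot be 2-colored; at least 3 time slots are needed.
3 time slots suffice: Audit=1, Hiring=1, Ethics=2, Legal=1, Finance=2, Strategy=3, Budget=2. Every pair that conflicts lands in different time slots.

3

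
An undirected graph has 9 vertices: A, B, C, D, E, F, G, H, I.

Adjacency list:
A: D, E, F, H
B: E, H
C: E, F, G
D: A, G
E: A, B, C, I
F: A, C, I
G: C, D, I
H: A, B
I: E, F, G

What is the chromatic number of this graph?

The cycle A-F-I-G-D-A has odd length 5, so it cannot be 2-colored; at least 3 colors are needed.
3 colors suffice: color 1 → {E, F, G, H}; color 2 → {A, B, C, I}; color 3 → {D}. Each edge has distinct colors on its endpoints.

3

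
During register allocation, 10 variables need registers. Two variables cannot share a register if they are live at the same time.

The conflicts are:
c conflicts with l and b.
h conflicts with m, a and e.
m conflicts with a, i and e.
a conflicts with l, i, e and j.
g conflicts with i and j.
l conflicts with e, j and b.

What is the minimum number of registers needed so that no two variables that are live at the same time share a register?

4

h, m, a, e pairwise conflict, so at least 4 registers are needed.
4 registers suffice: register 1 → {a, g, b}; register 2 → {m, l}; register 3 → {c, i, e, j}; register 4 → {h}. Every pair that conflicts lands in different registers.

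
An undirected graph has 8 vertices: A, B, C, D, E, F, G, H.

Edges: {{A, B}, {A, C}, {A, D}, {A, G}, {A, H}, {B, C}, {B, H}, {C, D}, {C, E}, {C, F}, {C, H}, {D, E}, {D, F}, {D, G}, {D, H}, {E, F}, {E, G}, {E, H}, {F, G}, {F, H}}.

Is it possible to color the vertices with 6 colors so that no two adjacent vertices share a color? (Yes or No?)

The chromatic number is 5. C, D, E, F, H form a clique, so at least 5 colors are needed.
5 colors suffice: color 1 → {C, G}; color 2 → {B, D}; color 3 → {H}; color 4 → {A, F}; color 5 → {E}.
Since 6 ≥ 5, a proper 6-coloring certainly exists.

Yes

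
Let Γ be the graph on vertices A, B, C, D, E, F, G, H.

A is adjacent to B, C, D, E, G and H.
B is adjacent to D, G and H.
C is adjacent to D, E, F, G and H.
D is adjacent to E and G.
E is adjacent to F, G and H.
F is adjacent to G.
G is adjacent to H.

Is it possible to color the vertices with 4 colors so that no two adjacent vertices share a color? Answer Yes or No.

A, C, E, G, H form a clique, so at least 5 colors are needed.
So 4 colors are not enough.

No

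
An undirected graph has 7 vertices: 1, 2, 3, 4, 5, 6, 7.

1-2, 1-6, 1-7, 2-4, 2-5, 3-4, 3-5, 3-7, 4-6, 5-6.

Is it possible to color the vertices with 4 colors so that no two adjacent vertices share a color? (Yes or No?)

Yes

The chromatic number is 3. The cycle 1-6-5-3-7-1 has odd length 5, so it cannot be 2-colored; at least 3 colors are needed.
A valid assignment using 3 colors: 1=a, 2=b, 3=b, 4=a, 5=a, 6=b, 7=c.
Since 4 ≥ 3, a proper 4-coloring certainly exists.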